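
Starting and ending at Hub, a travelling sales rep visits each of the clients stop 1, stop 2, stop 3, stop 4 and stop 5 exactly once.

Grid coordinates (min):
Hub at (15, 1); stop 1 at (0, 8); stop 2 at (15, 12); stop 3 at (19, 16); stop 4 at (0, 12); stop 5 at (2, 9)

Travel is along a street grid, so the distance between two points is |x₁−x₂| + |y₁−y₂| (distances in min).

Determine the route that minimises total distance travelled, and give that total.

70 min — the shortest possible round trip.

There are 60 distinct closed tours to check (reversals are equivalent).
Hub-stop 1-stop 2-stop 3-stop 4-stop 5-Hub: 22+19+8+23+5+21 = 98
Hub-stop 1-stop 2-stop 3-stop 5-stop 4-Hub: 22+19+8+24+5+26 = 104
Hub-stop 1-stop 2-stop 4-stop 3-stop 5-Hub: 22+19+15+23+24+21 = 124
Hub-stop 1-stop 2-stop 4-stop 5-stop 3-Hub: 22+19+15+5+24+19 = 104
Hub-stop 1-stop 2-stop 5-stop 3-stop 4-Hub: 22+19+16+24+23+26 = 130
Hub-stop 1-stop 2-stop 5-stop 4-stop 3-Hub: 22+19+16+5+23+19 = 104
Hub-stop 1-stop 3-stop 2-stop 4-stop 5-Hub: 22+27+8+15+5+21 = 98
Hub-stop 1-stop 3-stop 2-stop 5-stop 4-Hub: 22+27+8+16+5+26 = 104
Hub-stop 1-stop 3-stop 4-stop 2-stop 5-Hub: 22+27+23+15+16+21 = 124
Hub-stop 1-stop 3-stop 4-stop 5-stop 2-Hub: 22+27+23+5+16+11 = 104
Hub-stop 1-stop 3-stop 5-stop 2-stop 4-Hub: 22+27+24+16+15+26 = 130
Hub-stop 1-stop 3-stop 5-stop 4-stop 2-Hub: 22+27+24+5+15+11 = 104
Hub-stop 1-stop 4-stop 2-stop 3-stop 5-Hub: 22+4+15+8+24+21 = 94
Hub-stop 1-stop 4-stop 2-stop 5-stop 3-Hub: 22+4+15+16+24+19 = 100
… (46 more)
Hub-stop 2-stop 3-stop 4-stop 1-stop 5-Hub: 11+8+23+4+3+21 = 70  ← best
The minimum is 70.
One optimal route: Hub → stop 2 → stop 3 → stop 4 → stop 1 → stop 5 → Hub (or its reverse).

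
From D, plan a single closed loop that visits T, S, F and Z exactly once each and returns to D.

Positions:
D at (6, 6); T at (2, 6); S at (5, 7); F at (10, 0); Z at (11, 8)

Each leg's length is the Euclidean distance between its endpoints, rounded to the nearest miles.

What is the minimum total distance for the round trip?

With 4 stops there are 4!/2 = 12 distinct round trips (a route and its reverse cost the same).
D→T→S→F→Z→D: 4+3+9+8+5 = 29
D→T→S→Z→F→D: 4+3+6+8+7 = 28
D→T→F→S→Z→D: 4+10+9+6+5 = 34
D→T→F→Z→S→D: 4+10+8+6+1 = 29
D→T→Z→S→F→D: 4+9+6+9+7 = 35
D→T→Z→F→S→D: 4+9+8+9+1 = 31
D→S→T→F→Z→D: 1+3+10+8+5 = 27
D→S→T→Z→F→D: 1+3+9+8+7 = 28
D→S→F→T→Z→D: 1+9+10+9+5 = 34
D→S→Z→T→F→D: 1+6+9+10+7 = 33
D→F→T→S→Z→D: 7+10+3+6+5 = 31
D→F→S→T→Z→D: 7+9+3+9+5 = 33
The minimum is 27.
One optimal route: D → S → T → F → Z → D (or its reverse).

27 miles — the shortest possible round trip.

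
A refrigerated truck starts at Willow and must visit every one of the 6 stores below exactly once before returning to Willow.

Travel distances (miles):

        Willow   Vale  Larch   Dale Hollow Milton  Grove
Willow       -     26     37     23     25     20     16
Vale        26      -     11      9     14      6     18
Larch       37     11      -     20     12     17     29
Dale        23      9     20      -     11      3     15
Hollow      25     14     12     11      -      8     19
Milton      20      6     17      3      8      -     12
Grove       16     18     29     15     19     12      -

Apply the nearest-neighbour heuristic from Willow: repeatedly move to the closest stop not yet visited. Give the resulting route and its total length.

Total distance 88 miles via the nearest-neighbour route Willow → Grove → Milton → Dale → Vale → Larch → Hollow → Willow.

At Willow the remaining stops are Grove 16, Milton 20, Dale 23, Hollow 25, Vale 26, Larch 37; go to Grove.
At Grove the remaining stops are Milton 12, Dale 15, Vale 18, Hollow 19, Larch 29; go to Milton.
At Milton the remaining stops are Dale 3, Vale 6, Hollow 8, Larch 17; go to Dale.
At Dale the remaining stops are Vale 9, Hollow 11, Larch 20; go to Vale.
At Vale the remaining stops are Larch 11, Hollow 14; go to Larch.
At Larch the remaining stops are Hollow 12; go to Hollow.
Return Hollow→Willow: 25.
Total = 16 + 12 + 3 + 9 + 11 + 12 + 25 = 88.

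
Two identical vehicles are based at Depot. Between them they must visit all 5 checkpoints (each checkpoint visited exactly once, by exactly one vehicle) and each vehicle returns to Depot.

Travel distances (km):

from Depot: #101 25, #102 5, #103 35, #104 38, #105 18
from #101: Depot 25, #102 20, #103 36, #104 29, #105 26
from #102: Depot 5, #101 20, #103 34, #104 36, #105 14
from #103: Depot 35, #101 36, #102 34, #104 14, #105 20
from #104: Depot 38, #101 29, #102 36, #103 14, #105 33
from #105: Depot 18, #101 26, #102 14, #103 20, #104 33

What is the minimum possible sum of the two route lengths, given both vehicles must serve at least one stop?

There are 2^4 − 1 = 15 ways to divide the 5 stops into two non-empty groups. For each, the best each vehicle can do is its own shortest tour through its group:
  {#101} + {#102, #103, #104, #105}: 50 + 91 = 141
  {#102} + {#101, #103, #104, #105}: 10 + 106 = 116
  {#101, #102} + {#103, #104, #105}: 50 + 90 = 140
  {#103} + {#101, #102, #104, #105}: 70 + 105 = 175
  {#101, #103} + {#102, #104, #105}: 96 + 90 = 186
  {#102, #103} + {#101, #104, #105}: 74 + 105 = 179
  … (15 splits in total)
Best: vehicle 1 Depot → #102 → Depot = 10; vehicle 2 Depot → #101 → #104 → #103 → #105 → Depot = 106; combined 116.

Minimum combined distance: 116 km.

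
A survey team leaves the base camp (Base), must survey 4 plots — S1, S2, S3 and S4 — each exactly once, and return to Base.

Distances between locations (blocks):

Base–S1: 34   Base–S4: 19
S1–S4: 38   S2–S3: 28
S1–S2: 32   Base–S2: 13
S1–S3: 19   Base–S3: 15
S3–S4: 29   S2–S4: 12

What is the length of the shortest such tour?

There are 12 distinct closed tours to check (reversals are equivalent).
Base - S1 - S2 - S3 - S4 - Base: 34+32+28+29+19 = 142
Base - S1 - S2 - S4 - S3 - Base: 34+32+12+29+15 = 122
Base - S1 - S3 - S2 - S4 - Base: 34+19+28+12+19 = 112
Base - S1 - S3 - S4 - S2 - Base: 34+19+29+12+13 = 107
Base - S1 - S4 - S2 - S3 - Base: 34+38+12+28+15 = 127
Base - S1 - S4 - S3 - S2 - Base: 34+38+29+28+13 = 142
Base - S2 - S1 - S3 - S4 - Base: 13+32+19+29+19 = 112
Base - S2 - S1 - S4 - S3 - Base: 13+32+38+29+15 = 127
Base - S2 - S3 - S1 - S4 - Base: 13+28+19+38+19 = 117
Base - S2 - S4 - S1 - S3 - Base: 13+12+38+19+15 = 97
Base - S3 - S1 - S2 - S4 - Base: 15+19+32+12+19 = 97
Base - S3 - S2 - S1 - S4 - Base: 15+28+32+38+19 = 132
The minimum is 97.
One optimal route: Base → S2 → S4 → S1 → S3 → Base (or its reverse).

97 blocks — the shortest possible round trip.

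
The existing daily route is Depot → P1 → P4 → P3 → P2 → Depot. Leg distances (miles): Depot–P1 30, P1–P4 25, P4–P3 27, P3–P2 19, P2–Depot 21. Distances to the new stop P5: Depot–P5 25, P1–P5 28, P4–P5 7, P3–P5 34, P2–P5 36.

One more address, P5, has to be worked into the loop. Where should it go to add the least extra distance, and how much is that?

Insertion cost between consecutive stops i–j is d(i,P5) + d(P5,j) − d(i,j):
  between Depot and P1: 25 + 28 − 30 = 23
  between P1 and P4: 28 + 7 − 25 = 10
  between P4 and P3: 7 + 34 − 27 = 14
  between P3 and P2: 34 + 36 − 19 = 51
  between P2 and Depot: 36 + 25 − 21 = 40
Cheapest insertion is between P1 and P4, adding 10.
New total = 122 + 10 = 132.

+10 miles — insert P5 between P1 and P4.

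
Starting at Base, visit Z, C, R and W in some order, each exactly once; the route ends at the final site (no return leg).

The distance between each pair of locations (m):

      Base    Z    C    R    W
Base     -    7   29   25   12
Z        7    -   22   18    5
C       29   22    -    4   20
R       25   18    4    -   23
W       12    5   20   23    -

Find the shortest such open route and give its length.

There are 4! = 24 possible orderings.
Base - Z - C - R - W: 7+22+4+23 = 56
Base - Z - C - W - R: 7+22+20+23 = 72
Base - Z - R - C - W: 7+18+4+20 = 49
Base - Z - R - W - C: 7+18+23+20 = 68
Base - Z - W - C - R: 7+5+20+4 = 36
Base - Z - W - R - C: 7+5+23+4 = 39
Base - C - Z - R - W: 29+22+18+23 = 92
Base - C - Z - W - R: 29+22+5+23 = 79
Base - C - R - Z - W: 29+4+18+5 = 56
Base - C - R - W - Z: 29+4+23+5 = 61
Base - C - W - Z - R: 29+20+5+18 = 72
Base - C - W - R - Z: 29+20+23+18 = 90
Base - R - Z - C - W: 25+18+22+20 = 85
Base - R - Z - W - C: 25+18+5+20 = 68
… (10 more)
The minimum is 36.
One shortest path: Base → Z → W → C → R.

Shortest open route: 36 m.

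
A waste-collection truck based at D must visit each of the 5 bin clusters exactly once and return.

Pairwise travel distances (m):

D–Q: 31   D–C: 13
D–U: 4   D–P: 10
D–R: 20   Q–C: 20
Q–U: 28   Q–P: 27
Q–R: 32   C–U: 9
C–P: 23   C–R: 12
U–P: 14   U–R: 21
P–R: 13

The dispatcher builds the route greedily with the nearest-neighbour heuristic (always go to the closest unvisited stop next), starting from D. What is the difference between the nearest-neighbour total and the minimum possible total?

The nearest-neighbour route is 9 m longer than optimal.

From D: U=4, P=10, C=13, R=20, Q=31 → choose U (4).
From U: C=9, P=14, R=21, Q=28 → choose C (9).
From C: R=12, Q=20, P=23 → choose R (12).
From R: P=13, Q=32 → choose P (13).
From P: Q=27 → choose Q (27).
NN route D → U → C → R → P → Q → D costs 96.
Optimal: D → U → Q → C → R → P → D costs 87 (by enumerating all 60 distinct tours).
Excess = 96 − 87 = 9.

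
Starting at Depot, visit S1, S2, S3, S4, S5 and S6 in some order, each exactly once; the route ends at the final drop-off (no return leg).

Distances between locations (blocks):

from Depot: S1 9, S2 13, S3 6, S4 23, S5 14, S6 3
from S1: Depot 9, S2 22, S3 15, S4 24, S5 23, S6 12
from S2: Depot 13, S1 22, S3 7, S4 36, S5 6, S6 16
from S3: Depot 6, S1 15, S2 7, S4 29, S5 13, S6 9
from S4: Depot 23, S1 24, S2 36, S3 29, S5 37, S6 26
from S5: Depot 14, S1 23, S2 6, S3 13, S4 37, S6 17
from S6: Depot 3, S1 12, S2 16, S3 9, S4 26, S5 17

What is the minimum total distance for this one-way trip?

There are 6! = 720 possible orderings.
Depot→S1→S2→S3→S4→S5→S6: 9+22+7+29+37+17 = 121
Depot→S1→S2→S3→S4→S6→S5: 9+22+7+29+26+17 = 110
Depot→S1→S2→S3→S5→S4→S6: 9+22+7+13+37+26 = 114
Depot→S1→S2→S3→S5→S6→S4: 9+22+7+13+17+26 = 94
Depot→S1→S2→S3→S6→S4→S5: 9+22+7+9+26+37 = 110
Depot→S1→S2→S3→S6→S5→S4: 9+22+7+9+17+37 = 101
Depot→S1→S2→S4→S3→S5→S6: 9+22+36+29+13+17 = 126
Depot→S1→S2→S4→S3→S6→S5: 9+22+36+29+9+17 = 122
… (712 more)
Depot→S3→S2→S5→S6→S1→S4: 6+7+6+17+12+24 = 72  ← best
The minimum is 72.
One shortest path: Depot → S3 → S2 → S5 → S6 → S1 → S4.

Minimum one-way distance = 72 blocks.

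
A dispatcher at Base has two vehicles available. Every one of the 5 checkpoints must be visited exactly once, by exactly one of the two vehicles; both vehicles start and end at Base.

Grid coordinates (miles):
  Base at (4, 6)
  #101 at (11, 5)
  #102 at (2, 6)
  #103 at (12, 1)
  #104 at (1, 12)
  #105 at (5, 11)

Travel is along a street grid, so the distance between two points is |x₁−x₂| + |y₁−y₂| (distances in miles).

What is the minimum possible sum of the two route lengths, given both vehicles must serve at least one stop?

Minimum combined distance: 46 miles.

There are 2^4 − 1 = 15 ways to divide the 5 stops into two non-empty groups. For each, the best each vehicle can do is its own shortest tour through its group:
  {#101} + {#102, #103, #104, #105}: 16 + 44 = 60
  {#102} + {#101, #103, #104, #105}: 4 + 44 = 48
  {#101, #102} + {#103, #104, #105}: 20 + 44 = 64
  {#103} + {#101, #102, #104, #105}: 26 + 34 = 60
  {#101, #103} + {#102, #104, #105}: 26 + 20 = 46
  {#102, #103} + {#101, #104, #105}: 30 + 34 = 64
  … (15 splits in total)
Best: vehicle 1 Base → #101 → #103 → Base = 26; vehicle 2 Base → #102 → #104 → #105 → Base = 20; combined 46.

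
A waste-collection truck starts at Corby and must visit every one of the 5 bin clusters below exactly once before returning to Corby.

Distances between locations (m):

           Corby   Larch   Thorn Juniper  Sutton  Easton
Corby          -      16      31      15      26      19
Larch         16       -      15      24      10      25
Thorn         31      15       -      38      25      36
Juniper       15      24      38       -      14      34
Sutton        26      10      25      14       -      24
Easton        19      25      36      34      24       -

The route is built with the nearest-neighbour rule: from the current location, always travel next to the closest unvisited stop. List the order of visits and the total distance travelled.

Corby → [Juniper:15 / Larch:16 / Easton:19 / Sutton:26 / Thorn:31] → Juniper (15)
Juniper → [Sutton:14 / Larch:24 / Easton:34 / Thorn:38] → Sutton (14)
Sutton → [Larch:10 / Easton:24 / Thorn:25] → Larch (10)
Larch → [Thorn:15 / Easton:25] → Thorn (15)
Thorn → [Easton:36] → Easton (36)
Return Easton→Corby: 19.
Total = 15 + 14 + 10 + 15 + 36 + 19 = 109.

Nearest-neighbour total = 109 m; route Corby → Juniper → Sutton → Larch → Thorn → Easton → Corby.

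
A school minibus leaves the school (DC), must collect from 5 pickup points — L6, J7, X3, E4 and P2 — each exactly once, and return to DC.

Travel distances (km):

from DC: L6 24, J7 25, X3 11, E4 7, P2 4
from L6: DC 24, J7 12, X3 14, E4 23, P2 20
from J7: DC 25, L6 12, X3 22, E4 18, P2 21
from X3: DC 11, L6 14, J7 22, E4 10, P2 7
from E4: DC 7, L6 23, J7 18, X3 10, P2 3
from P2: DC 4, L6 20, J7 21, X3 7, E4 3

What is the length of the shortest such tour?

There are 60 distinct closed tours to check (reversals are equivalent).
DC - L6 - J7 - X3 - E4 - P2 - DC: 24+12+22+10+3+4 = 75
DC - L6 - J7 - X3 - P2 - E4 - DC: 24+12+22+7+3+7 = 75
DC - L6 - J7 - E4 - X3 - P2 - DC: 24+12+18+10+7+4 = 75
DC - L6 - J7 - E4 - P2 - X3 - DC: 24+12+18+3+7+11 = 75
DC - L6 - J7 - P2 - X3 - E4 - DC: 24+12+21+7+10+7 = 81
DC - L6 - J7 - P2 - E4 - X3 - DC: 24+12+21+3+10+11 = 81
DC - L6 - X3 - J7 - E4 - P2 - DC: 24+14+22+18+3+4 = 85
DC - L6 - X3 - J7 - P2 - E4 - DC: 24+14+22+21+3+7 = 91
DC - L6 - X3 - E4 - J7 - P2 - DC: 24+14+10+18+21+4 = 91
DC - L6 - X3 - E4 - P2 - J7 - DC: 24+14+10+3+21+25 = 97
DC - L6 - X3 - P2 - J7 - E4 - DC: 24+14+7+21+18+7 = 91
DC - L6 - X3 - P2 - E4 - J7 - DC: 24+14+7+3+18+25 = 91
DC - L6 - E4 - J7 - X3 - P2 - DC: 24+23+18+22+7+4 = 98
DC - L6 - E4 - J7 - P2 - X3 - DC: 24+23+18+21+7+11 = 104
… (46 more)
DC - X3 - L6 - J7 - E4 - P2 - DC: 11+14+12+18+3+4 = 62  ← best
The minimum is 62.
One optimal route: DC → X3 → L6 → J7 → E4 → P2 → DC (or its reverse).

Shortest round trip = 62 km.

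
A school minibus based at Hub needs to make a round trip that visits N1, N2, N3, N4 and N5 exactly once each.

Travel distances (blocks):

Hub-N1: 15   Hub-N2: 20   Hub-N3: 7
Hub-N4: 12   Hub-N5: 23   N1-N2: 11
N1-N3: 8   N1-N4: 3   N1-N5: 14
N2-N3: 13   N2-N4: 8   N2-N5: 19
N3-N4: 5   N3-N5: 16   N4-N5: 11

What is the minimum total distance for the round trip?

With 5 stops there are 5!/2 = 60 distinct round trips (a route and its reverse cost the same).
Hub→N1→N2→N3→N4→N5→Hub: 15+11+13+5+11+23 = 78
Hub→N1→N2→N3→N5→N4→Hub: 15+11+13+16+11+12 = 78
Hub→N1→N2→N4→N3→N5→Hub: 15+11+8+5+16+23 = 78
Hub→N1→N2→N4→N5→N3→Hub: 15+11+8+11+16+7 = 68
Hub→N1→N2→N5→N3→N4→Hub: 15+11+19+16+5+12 = 78
Hub→N1→N2→N5→N4→N3→Hub: 15+11+19+11+5+7 = 68
Hub→N1→N3→N2→N4→N5→Hub: 15+8+13+8+11+23 = 78
Hub→N1→N3→N2→N5→N4→Hub: 15+8+13+19+11+12 = 78
Hub→N1→N3→N4→N2→N5→Hub: 15+8+5+8+19+23 = 78
Hub→N1→N3→N4→N5→N2→Hub: 15+8+5+11+19+20 = 78
Hub→N1→N3→N5→N2→N4→Hub: 15+8+16+19+8+12 = 78
Hub→N1→N3→N5→N4→N2→Hub: 15+8+16+11+8+20 = 78
Hub→N1→N4→N2→N3→N5→Hub: 15+3+8+13+16+23 = 78
Hub→N1→N4→N2→N5→N3→Hub: 15+3+8+19+16+7 = 68
… (46 more)
The minimum is 68.
One optimal route: Hub → N1 → N2 → N4 → N5 → N3 → Hub (or its reverse).

Shortest round trip = 68 blocks.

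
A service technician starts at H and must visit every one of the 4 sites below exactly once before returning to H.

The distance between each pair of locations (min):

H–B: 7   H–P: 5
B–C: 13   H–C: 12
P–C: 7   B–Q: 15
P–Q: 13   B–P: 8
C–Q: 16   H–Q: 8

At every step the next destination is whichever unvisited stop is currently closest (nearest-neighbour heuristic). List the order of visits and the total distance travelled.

Nearest-neighbour total = 48 min; route H → P → C → B → Q → H.

H → [P:5 / B:7 / Q:8 / C:12] → P (5)
P → [C:7 / B:8 / Q:13] → C (7)
C → [B:13 / Q:16] → B (13)
B → [Q:15] → Q (15)
Return Q→H: 8.
Total = 5 + 7 + 13 + 15 + 8 = 48.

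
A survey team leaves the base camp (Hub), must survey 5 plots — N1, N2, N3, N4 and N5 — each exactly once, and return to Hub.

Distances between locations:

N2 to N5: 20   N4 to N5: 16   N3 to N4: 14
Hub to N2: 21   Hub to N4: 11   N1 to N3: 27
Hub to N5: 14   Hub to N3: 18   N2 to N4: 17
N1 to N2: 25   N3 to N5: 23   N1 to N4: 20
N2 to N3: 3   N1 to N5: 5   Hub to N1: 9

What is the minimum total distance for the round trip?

There are 60 distinct closed tours to check (reversals are equivalent).
Hub → N1 → N2 → N3 → N4 → N5 → Hub: 9+25+3+14+16+14 = 81
Hub → N1 → N2 → N3 → N5 → N4 → Hub: 9+25+3+23+16+11 = 87
Hub → N1 → N2 → N4 → N3 → N5 → Hub: 9+25+17+14+23+14 = 102
Hub → N1 → N2 → N4 → N5 → N3 → Hub: 9+25+17+16+23+18 = 108
Hub → N1 → N2 → N5 → N3 → N4 → Hub: 9+25+20+23+14+11 = 102
Hub → N1 → N2 → N5 → N4 → N3 → Hub: 9+25+20+16+14+18 = 102
Hub → N1 → N3 → N2 → N4 → N5 → Hub: 9+27+3+17+16+14 = 86
Hub → N1 → N3 → N2 → N5 → N4 → Hub: 9+27+3+20+16+11 = 86
Hub → N1 → N3 → N4 → N2 → N5 → Hub: 9+27+14+17+20+14 = 101
Hub → N1 → N3 → N4 → N5 → N2 → Hub: 9+27+14+16+20+21 = 107
Hub → N1 → N3 → N5 → N2 → N4 → Hub: 9+27+23+20+17+11 = 107
Hub → N1 → N3 → N5 → N4 → N2 → Hub: 9+27+23+16+17+21 = 113
Hub → N1 → N4 → N2 → N3 → N5 → Hub: 9+20+17+3+23+14 = 86
Hub → N1 → N4 → N2 → N5 → N3 → Hub: 9+20+17+20+23+18 = 107
… (46 more)
Hub → N1 → N5 → N2 → N3 → N4 → Hub: 9+5+20+3+14+11 = 62  ← best
The minimum is 62.
One optimal route: Hub → N1 → N5 → N2 → N3 → N4 → Hub (or its reverse).

Minimum total distance: 62.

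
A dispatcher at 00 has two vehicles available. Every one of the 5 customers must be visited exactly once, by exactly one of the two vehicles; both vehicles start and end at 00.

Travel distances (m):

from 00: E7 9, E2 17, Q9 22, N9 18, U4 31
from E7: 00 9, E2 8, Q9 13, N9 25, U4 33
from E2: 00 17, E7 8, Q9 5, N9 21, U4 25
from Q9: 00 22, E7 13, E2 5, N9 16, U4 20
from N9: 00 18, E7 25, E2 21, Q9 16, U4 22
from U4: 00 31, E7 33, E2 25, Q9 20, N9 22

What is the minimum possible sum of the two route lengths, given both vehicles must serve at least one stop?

Try each way of splitting the stops between the two vehicles (each non-empty) and, for each split, find the best tour for each vehicle:
  {E7} + {E2, Q9, N9, U4}: 18 + 82 = 100
  {E2} + {E7, Q9, N9, U4}: 34 + 82 = 116
  {E7, E2} + {Q9, N9, U4}: 34 + 82 = 116
  {Q9} + {E7, E2, N9, U4}: 44 + 82 = 126
  {E7, Q9} + {E2, N9, U4}: 44 + 82 = 126
  {E2, Q9} + {E7, N9, U4}: 44 + 82 = 126
  … (15 splits in total)
Best: vehicle 1 00 → E7 → 00 = 18; vehicle 2 00 → E2 → Q9 → U4 → N9 → 00 = 82; combined 100.

100 m — the smallest possible combined total.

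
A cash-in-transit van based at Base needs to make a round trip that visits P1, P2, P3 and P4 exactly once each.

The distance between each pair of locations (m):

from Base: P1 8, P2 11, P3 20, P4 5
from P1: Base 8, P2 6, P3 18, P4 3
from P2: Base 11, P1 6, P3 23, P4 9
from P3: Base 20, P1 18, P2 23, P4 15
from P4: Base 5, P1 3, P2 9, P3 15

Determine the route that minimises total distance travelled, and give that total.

55 m — the shortest possible round trip.

With 4 stops there are 4!/2 = 12 distinct round trips (a route and its reverse cost the same).
Base-P1-P2-P3-P4-Base: 8+6+23+15+5 = 57
Base-P1-P2-P4-P3-Base: 8+6+9+15+20 = 58
Base-P1-P3-P2-P4-Base: 8+18+23+9+5 = 63
Base-P1-P3-P4-P2-Base: 8+18+15+9+11 = 61
Base-P1-P4-P2-P3-Base: 8+3+9+23+20 = 63
Base-P1-P4-P3-P2-Base: 8+3+15+23+11 = 60
Base-P2-P1-P3-P4-Base: 11+6+18+15+5 = 55
Base-P2-P1-P4-P3-Base: 11+6+3+15+20 = 55
Base-P2-P3-P1-P4-Base: 11+23+18+3+5 = 60
Base-P2-P4-P1-P3-Base: 11+9+3+18+20 = 61
Base-P3-P1-P2-P4-Base: 20+18+6+9+5 = 58
Base-P3-P2-P1-P4-Base: 20+23+6+3+5 = 57
The minimum is 55.
One optimal route: Base → P2 → P1 → P3 → P4 → Base (or its reverse).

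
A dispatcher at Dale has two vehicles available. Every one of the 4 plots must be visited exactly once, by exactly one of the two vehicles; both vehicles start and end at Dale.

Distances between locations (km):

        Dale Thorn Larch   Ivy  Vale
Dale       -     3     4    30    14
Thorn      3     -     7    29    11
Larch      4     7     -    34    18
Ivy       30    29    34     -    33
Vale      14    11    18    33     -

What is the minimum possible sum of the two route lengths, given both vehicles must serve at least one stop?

Minimum combined distance: 85 km.

Try each way of splitting the stops between the two vehicles (each non-empty) and, for each split, find the best tour for each vehicle:
  {Thorn} + {Larch, Ivy, Vale}: 6 + 85 = 91
  {Larch} + {Thorn, Ivy, Vale}: 8 + 77 = 85
  {Thorn, Larch} + {Ivy, Vale}: 14 + 77 = 91
  {Ivy} + {Thorn, Larch, Vale}: 60 + 36 = 96
  {Thorn, Ivy} + {Larch, Vale}: 62 + 36 = 98
  {Larch, Ivy} + {Thorn, Vale}: 68 + 28 = 96
  … (7 splits in total)
Best: vehicle 1 Dale → Larch → Dale = 8; vehicle 2 Dale → Thorn → Vale → Ivy → Dale = 77; combined 85.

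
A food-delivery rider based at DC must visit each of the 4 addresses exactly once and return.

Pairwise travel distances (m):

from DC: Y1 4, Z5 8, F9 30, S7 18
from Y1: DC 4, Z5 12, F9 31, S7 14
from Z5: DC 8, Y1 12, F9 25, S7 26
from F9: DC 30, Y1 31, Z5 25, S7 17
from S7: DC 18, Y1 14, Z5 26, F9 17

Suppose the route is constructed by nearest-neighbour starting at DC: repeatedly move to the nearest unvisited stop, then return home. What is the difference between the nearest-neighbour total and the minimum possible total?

8 m longer than the optimal tour.

DC: Y1=4, Z5=8, S7=18, F9=30 ⇒ Y1
Y1: Z5=12, S7=14, F9=31 ⇒ Z5
Z5: F9=25, S7=26 ⇒ F9
F9: S7=17 ⇒ S7
NN route DC → Y1 → Z5 → F9 → S7 → DC costs 76.
Optimal: DC → Y1 → S7 → F9 → Z5 → DC costs 68 (by enumerating all 12 distinct tours).
Excess = 76 − 68 = 8.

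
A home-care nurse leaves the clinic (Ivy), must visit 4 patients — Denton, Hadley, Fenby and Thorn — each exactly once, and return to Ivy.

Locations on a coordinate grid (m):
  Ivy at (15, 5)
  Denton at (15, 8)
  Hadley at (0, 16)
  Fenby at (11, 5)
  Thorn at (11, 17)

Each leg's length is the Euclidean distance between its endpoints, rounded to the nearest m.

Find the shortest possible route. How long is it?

44 m — the shortest possible round trip.

Ivy → Denton → Hadley → Fenby → Thorn → Ivy: 3+17+16+12+13 = 61
Ivy → Denton → Hadley → Thorn → Fenby → Ivy: 3+17+11+12+4 = 47
Ivy → Denton → Fenby → Hadley → Thorn → Ivy: 3+5+16+11+13 = 48
Ivy → Denton → Fenby → Thorn → Hadley → Ivy: 3+5+12+11+19 = 50
Ivy → Denton → Thorn → Hadley → Fenby → Ivy: 3+10+11+16+4 = 44
Ivy → Denton → Thorn → Fenby → Hadley → Ivy: 3+10+12+16+19 = 60
Ivy → Hadley → Denton → Fenby → Thorn → Ivy: 19+17+5+12+13 = 66
Ivy → Hadley → Denton → Thorn → Fenby → Ivy: 19+17+10+12+4 = 62
Ivy → Hadley → Fenby → Denton → Thorn → Ivy: 19+16+5+10+13 = 63
Ivy → Hadley → Thorn → Denton → Fenby → Ivy: 19+11+10+5+4 = 49
Ivy → Fenby → Denton → Hadley → Thorn → Ivy: 4+5+17+11+13 = 50
Ivy → Fenby → Hadley → Denton → Thorn → Ivy: 4+16+17+10+13 = 60
The minimum is 44.
One optimal route: Ivy → Denton → Thorn → Hadley → Fenby → Ivy (or its reverse).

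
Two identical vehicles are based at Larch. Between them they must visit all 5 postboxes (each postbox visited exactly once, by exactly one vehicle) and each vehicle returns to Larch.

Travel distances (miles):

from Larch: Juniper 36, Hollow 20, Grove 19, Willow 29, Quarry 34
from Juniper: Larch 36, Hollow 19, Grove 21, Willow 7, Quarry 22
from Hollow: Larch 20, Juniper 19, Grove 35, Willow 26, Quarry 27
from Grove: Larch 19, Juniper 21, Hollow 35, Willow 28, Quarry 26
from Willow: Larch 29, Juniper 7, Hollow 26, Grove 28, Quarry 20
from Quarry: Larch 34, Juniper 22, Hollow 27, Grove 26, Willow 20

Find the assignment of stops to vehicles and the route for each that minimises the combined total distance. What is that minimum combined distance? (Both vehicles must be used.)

Check every non-empty split of the stops between the two vehicles; for each half take its own optimal tour:
  {Juniper} + {Hollow, Grove, Willow, Quarry}: 72 + 111 = 183
  {Hollow} + {Juniper, Grove, Willow, Quarry}: 40 + 101 = 141
  {Juniper, Hollow} + {Grove, Willow, Quarry}: 75 + 94 = 169
  {Grove} + {Juniper, Hollow, Willow, Quarry}: 38 + 100 = 138
  {Juniper, Grove} + {Hollow, Willow, Quarry}: 76 + 96 = 172
  {Hollow, Grove} + {Juniper, Willow, Quarry}: 74 + 92 = 166
  … (15 splits in total)
Best: vehicle 1 Larch → Grove → Larch = 38; vehicle 2 Larch → Hollow → Juniper → Willow → Quarry → Larch = 100; combined 138.

138 miles — the smallest possible combined total.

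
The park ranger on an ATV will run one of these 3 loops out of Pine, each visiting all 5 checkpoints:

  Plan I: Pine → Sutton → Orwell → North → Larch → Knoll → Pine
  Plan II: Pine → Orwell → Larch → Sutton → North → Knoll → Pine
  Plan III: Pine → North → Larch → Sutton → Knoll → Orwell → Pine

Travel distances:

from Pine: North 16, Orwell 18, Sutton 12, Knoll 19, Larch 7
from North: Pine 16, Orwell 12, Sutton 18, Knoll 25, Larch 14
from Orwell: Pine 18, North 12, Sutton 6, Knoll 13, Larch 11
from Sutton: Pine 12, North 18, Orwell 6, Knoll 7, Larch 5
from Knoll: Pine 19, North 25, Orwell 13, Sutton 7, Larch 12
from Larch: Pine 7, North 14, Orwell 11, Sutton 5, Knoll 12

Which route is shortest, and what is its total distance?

73 — Plan III is the shortest.

Plan I: 12 + 6 + 12 + 14 + 12 + 19 = 75
Plan II: 18 + 11 + 5 + 18 + 25 + 19 = 96
Plan III: 16 + 14 + 5 + 7 + 13 + 18 = 73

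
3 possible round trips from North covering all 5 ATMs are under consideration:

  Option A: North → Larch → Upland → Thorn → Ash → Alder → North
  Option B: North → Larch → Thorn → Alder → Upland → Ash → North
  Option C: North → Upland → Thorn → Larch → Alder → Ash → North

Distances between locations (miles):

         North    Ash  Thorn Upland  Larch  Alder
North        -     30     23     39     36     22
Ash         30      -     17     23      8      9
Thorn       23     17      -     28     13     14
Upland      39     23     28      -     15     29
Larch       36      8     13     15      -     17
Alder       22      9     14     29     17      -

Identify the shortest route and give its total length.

127 miles — Option A is the shortest.

Option A: 36 + 15 + 28 + 17 + 9 + 22 = 127
Option B: 36 + 13 + 14 + 29 + 23 + 30 = 145
Option C: 39 + 28 + 13 + 17 + 9 + 30 = 136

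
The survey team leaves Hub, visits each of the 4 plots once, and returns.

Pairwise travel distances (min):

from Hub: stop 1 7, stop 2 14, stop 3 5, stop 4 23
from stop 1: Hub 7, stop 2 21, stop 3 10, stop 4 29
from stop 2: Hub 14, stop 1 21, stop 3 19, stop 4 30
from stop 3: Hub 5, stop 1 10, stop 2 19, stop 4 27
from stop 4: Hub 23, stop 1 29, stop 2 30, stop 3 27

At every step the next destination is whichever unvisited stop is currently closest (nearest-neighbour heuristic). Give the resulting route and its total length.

89 min along Hub → stop 3 → stop 1 → stop 2 → stop 4 → Hub.

At Hub the remaining stops are stop 3 5, stop 1 7, stop 2 14, stop 4 23; go to stop 3.
At stop 3 the remaining stops are stop 1 10, stop 2 19, stop 4 27; go to stop 1.
At stop 1 the remaining stops are stop 2 21, stop 4 29; go to stop 2.
At stop 2 the remaining stops are stop 4 30; go to stop 4.
Return stop 4→Hub: 23.
Total = 5 + 10 + 21 + 30 + 23 = 89.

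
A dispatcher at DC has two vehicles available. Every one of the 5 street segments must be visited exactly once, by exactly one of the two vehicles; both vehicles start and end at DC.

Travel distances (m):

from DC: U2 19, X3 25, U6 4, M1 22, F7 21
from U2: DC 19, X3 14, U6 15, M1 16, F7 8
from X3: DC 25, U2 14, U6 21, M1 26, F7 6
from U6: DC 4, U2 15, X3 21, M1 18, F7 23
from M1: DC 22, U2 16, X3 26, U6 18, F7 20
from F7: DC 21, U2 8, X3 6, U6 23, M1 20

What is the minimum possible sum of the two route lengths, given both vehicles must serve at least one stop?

Check every non-empty split of the stops between the two vehicles; for each half take its own optimal tour:
  {U2} + {X3, U6, M1, F7}: 38 + 73 = 111
  {X3} + {U2, U6, M1, F7}: 50 + 67 = 117
  {U2, X3} + {U6, M1, F7}: 58 + 63 = 121
  {U6} + {U2, X3, M1, F7}: 8 + 77 = 85
  {U2, U6} + {X3, M1, F7}: 38 + 73 = 111
  {X3, U6} + {U2, M1, F7}: 50 + 67 = 117
  … (15 splits in total)
Best: vehicle 1 DC → U6 → DC = 8; vehicle 2 DC → X3 → F7 → U2 → M1 → DC = 77; combined 85.

85 m — the smallest possible combined total.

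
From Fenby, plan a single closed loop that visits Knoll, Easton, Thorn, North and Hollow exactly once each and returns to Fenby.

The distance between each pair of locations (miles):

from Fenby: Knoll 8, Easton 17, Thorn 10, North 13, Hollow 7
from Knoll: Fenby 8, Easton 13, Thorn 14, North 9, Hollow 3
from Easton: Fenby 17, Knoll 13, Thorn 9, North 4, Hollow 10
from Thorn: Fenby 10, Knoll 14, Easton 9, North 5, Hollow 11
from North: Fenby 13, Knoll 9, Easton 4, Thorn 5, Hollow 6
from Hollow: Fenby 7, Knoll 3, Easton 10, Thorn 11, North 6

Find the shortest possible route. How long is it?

40 miles — the shortest possible round trip.

Fenby → Knoll → Easton → Thorn → North → Hollow → Fenby: 8+13+9+5+6+7 = 48
Fenby → Knoll → Easton → Thorn → Hollow → North → Fenby: 8+13+9+11+6+13 = 60
Fenby → Knoll → Easton → North → Thorn → Hollow → Fenby: 8+13+4+5+11+7 = 48
Fenby → Knoll → Easton → North → Hollow → Thorn → Fenby: 8+13+4+6+11+10 = 52
Fenby → Knoll → Easton → Hollow → Thorn → North → Fenby: 8+13+10+11+5+13 = 60
Fenby → Knoll → Easton → Hollow → North → Thorn → Fenby: 8+13+10+6+5+10 = 52
Fenby → Knoll → Thorn → Easton → North → Hollow → Fenby: 8+14+9+4+6+7 = 48
Fenby → Knoll → Thorn → Easton → Hollow → North → Fenby: 8+14+9+10+6+13 = 60
Fenby → Knoll → Thorn → North → Easton → Hollow → Fenby: 8+14+5+4+10+7 = 48
Fenby → Knoll → Thorn → North → Hollow → Easton → Fenby: 8+14+5+6+10+17 = 60
Fenby → Knoll → Thorn → Hollow → Easton → North → Fenby: 8+14+11+10+4+13 = 60
Fenby → Knoll → Thorn → Hollow → North → Easton → Fenby: 8+14+11+6+4+17 = 60
Fenby → Knoll → North → Easton → Thorn → Hollow → Fenby: 8+9+4+9+11+7 = 48
Fenby → Knoll → North → Easton → Hollow → Thorn → Fenby: 8+9+4+10+11+10 = 52
… (46 more)
Fenby → Knoll → Hollow → Easton → North → Thorn → Fenby: 8+3+10+4+5+10 = 40  ← best
The minimum is 40.
One optimal route: Fenby → Knoll → Hollow → Easton → North → Thorn → Fenby (or its reverse).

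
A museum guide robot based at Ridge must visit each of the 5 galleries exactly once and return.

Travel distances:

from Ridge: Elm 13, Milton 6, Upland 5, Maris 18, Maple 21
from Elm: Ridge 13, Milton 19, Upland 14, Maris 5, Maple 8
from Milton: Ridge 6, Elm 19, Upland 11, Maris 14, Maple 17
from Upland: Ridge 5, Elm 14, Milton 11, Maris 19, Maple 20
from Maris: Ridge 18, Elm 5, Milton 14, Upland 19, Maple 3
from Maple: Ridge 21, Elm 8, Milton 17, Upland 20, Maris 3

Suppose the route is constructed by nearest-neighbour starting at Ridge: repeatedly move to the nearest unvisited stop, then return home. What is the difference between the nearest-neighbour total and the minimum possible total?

Ridge: Upland=5, Milton=6, Elm=13, Maris=18, Maple=21 ⇒ Upland
Upland: Milton=11, Elm=14, Maris=19, Maple=20 ⇒ Milton
Milton: Maris=14, Maple=17, Elm=19 ⇒ Maris
Maris: Maple=3, Elm=5 ⇒ Maple
Maple: Elm=8 ⇒ Elm
NN route Ridge → Upland → Milton → Maris → Maple → Elm → Ridge costs 54.
Optimal: Ridge → Milton → Maris → Maple → Elm → Upland → Ridge costs 50 (by enumerating all 60 distinct tours).
Excess = 54 − 50 = 4.

The nearest-neighbour route is 4 longer than optimal.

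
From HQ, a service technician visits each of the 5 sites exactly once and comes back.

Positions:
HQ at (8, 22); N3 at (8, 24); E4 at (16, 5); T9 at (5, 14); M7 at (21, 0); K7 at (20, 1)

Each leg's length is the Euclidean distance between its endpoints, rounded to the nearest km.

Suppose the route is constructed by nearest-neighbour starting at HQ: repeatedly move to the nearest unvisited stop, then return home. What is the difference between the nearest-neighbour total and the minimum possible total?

1 km longer than the optimal tour.

From HQ: N3=2, T9=9, E4=19, K7=24, M7=26 → choose N3 (2).
From N3: T9=10, E4=21, K7=26, M7=27 → choose T9 (10).
From T9: E4=14, K7=20, M7=21 → choose E4 (14).
From E4: K7=6, M7=7 → choose K7 (6).
From K7: M7=1 → choose M7 (1).
NN route HQ → N3 → T9 → E4 → K7 → M7 → HQ costs 59.
Optimal: HQ → N3 → T9 → E4 → M7 → K7 → HQ costs 58 (by enumerating all 60 distinct tours).
Excess = 59 − 58 = 1.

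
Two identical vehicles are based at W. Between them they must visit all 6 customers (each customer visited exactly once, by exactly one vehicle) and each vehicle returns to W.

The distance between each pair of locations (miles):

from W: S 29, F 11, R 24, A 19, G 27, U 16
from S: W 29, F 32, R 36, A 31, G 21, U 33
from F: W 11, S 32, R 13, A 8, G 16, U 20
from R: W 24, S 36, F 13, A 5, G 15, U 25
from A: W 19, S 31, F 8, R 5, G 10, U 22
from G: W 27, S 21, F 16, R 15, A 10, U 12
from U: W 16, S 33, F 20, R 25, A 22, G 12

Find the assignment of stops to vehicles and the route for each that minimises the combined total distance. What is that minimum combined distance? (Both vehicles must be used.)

Minimum combined distance: 121 miles.

Try each way of splitting the stops between the two vehicles (each non-empty) and, for each split, find the best tour for each vehicle:
  {S} + {F, R, A, G, U}: 58 + 67 = 125
  {F} + {S, R, A, G, U}: 22 + 106 = 128
  {S, F} + {R, A, G, U}: 72 + 67 = 139
  {R} + {S, F, A, G, U}: 48 + 99 = 147
  {S, R} + {F, A, G, U}: 89 + 57 = 146
  {F, R} + {S, A, G, U}: 48 + 98 = 146
  … (31 splits in total)
  {S, F, R, A, G} + {U}: 89 + 32 = 121  ← best
Best: vehicle 1 W → S → G → R → A → F → W = 89; vehicle 2 W → U → W = 32; combined 121.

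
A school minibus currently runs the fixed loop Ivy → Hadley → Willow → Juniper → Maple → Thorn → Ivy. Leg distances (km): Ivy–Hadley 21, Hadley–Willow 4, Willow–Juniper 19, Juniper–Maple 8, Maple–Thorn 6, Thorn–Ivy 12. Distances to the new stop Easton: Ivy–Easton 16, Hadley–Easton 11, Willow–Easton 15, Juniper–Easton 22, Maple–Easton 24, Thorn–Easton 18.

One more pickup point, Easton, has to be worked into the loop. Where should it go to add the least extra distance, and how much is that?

Insertion cost between consecutive stops i–j is d(i,Easton) + d(Easton,j) − d(i,j):
  between Ivy and Hadley: 16 + 11 − 21 = 6
  between Hadley and Willow: 11 + 15 − 4 = 22
  between Willow and Juniper: 15 + 22 − 19 = 18
  between Juniper and Maple: 22 + 24 − 8 = 38
  between Maple and Thorn: 24 + 18 − 6 = 36
  between Thorn and Ivy: 18 + 16 − 12 = 22
Cheapest insertion is between Ivy and Hadley, adding 6.
New total = 70 + 6 = 76.

Minimum extra distance: 6 km, inserting Easton between Ivy and Hadley.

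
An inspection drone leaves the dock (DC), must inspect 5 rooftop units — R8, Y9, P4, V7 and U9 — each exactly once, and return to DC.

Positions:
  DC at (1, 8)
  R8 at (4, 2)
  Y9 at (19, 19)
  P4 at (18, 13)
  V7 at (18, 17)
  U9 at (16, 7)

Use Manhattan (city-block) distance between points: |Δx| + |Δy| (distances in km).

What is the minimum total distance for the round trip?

Shortest round trip = 70 km.

There are 60 distinct closed tours to check (reversals are equivalent).
DC - R8 - Y9 - P4 - V7 - U9 - DC: 9+32+7+4+12+16 = 80
DC - R8 - Y9 - P4 - U9 - V7 - DC: 9+32+7+8+12+26 = 94
DC - R8 - Y9 - V7 - P4 - U9 - DC: 9+32+3+4+8+16 = 72
DC - R8 - Y9 - V7 - U9 - P4 - DC: 9+32+3+12+8+22 = 86
DC - R8 - Y9 - U9 - P4 - V7 - DC: 9+32+15+8+4+26 = 94
DC - R8 - Y9 - U9 - V7 - P4 - DC: 9+32+15+12+4+22 = 94
DC - R8 - P4 - Y9 - V7 - U9 - DC: 9+25+7+3+12+16 = 72
DC - R8 - P4 - Y9 - U9 - V7 - DC: 9+25+7+15+12+26 = 94
DC - R8 - P4 - V7 - Y9 - U9 - DC: 9+25+4+3+15+16 = 72
DC - R8 - P4 - V7 - U9 - Y9 - DC: 9+25+4+12+15+29 = 94
DC - R8 - P4 - U9 - Y9 - V7 - DC: 9+25+8+15+3+26 = 86
DC - R8 - P4 - U9 - V7 - Y9 - DC: 9+25+8+12+3+29 = 86
DC - R8 - V7 - Y9 - P4 - U9 - DC: 9+29+3+7+8+16 = 72
DC - R8 - V7 - Y9 - U9 - P4 - DC: 9+29+3+15+8+22 = 86
… (46 more)
DC - R8 - U9 - Y9 - V7 - P4 - DC: 9+17+15+3+4+22 = 70  ← best
The minimum is 70.
One optimal route: DC → R8 → U9 → Y9 → V7 → P4 → DC (or its reverse).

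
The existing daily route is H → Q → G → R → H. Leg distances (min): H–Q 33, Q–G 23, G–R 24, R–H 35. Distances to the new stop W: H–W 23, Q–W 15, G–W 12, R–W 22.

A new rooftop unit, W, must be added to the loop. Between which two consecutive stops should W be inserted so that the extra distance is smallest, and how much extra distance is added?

Insertion cost between consecutive stops i–j is d(i,W) + d(W,j) − d(i,j):
  between H and Q: 23 + 15 − 33 = 5
  between Q and G: 15 + 12 − 23 = 4
  between G and R: 12 + 22 − 24 = 10
  between R and H: 22 + 23 − 35 = 10
Cheapest insertion is between Q and G, adding 4.
New total = 115 + 4 = 119.

Minimum extra distance: 4 min, inserting W between Q and G.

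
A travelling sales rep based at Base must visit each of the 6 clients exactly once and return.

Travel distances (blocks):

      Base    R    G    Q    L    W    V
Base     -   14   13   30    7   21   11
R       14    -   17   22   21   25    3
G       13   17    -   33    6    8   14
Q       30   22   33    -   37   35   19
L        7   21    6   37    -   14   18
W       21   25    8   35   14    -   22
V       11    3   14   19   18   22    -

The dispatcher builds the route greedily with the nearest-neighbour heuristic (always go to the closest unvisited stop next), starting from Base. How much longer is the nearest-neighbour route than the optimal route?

Excess over optimum: 6 blocks.

Base: L=7, V=11, G=13, R=14, W=21, Q=30 ⇒ L
L: G=6, W=14, V=18, R=21, Q=37 ⇒ G
G: W=8, V=14, R=17, Q=33 ⇒ W
W: V=22, R=25, Q=35 ⇒ V
V: R=3, Q=19 ⇒ R
R: Q=22 ⇒ Q
NN route Base → L → G → W → V → R → Q → Base costs 98.
Optimal: Base → R → V → Q → W → G → L → Base costs 92 (by enumerating all 360 distinct tours).
Excess = 98 − 92 = 6.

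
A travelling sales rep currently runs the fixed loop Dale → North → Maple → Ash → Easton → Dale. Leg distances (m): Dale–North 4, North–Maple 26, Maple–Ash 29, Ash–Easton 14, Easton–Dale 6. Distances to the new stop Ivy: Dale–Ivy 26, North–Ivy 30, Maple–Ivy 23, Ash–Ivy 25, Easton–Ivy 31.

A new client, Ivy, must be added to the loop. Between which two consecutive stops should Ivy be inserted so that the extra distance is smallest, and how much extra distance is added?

Insertion cost between consecutive stops i–j is d(i,Ivy) + d(Ivy,j) − d(i,j):
  between Dale and North: 26 + 30 − 4 = 52
  between North and Maple: 30 + 23 − 26 = 27
  between Maple and Ash: 23 + 25 − 29 = 19
  between Ash and Easton: 25 + 31 − 14 = 42
  between Easton and Dale: 31 + 26 − 6 = 51
Cheapest insertion is between Maple and Ash, adding 19.
New total = 79 + 19 = 98.

+19 m — insert Ivy between Maple and Ash.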